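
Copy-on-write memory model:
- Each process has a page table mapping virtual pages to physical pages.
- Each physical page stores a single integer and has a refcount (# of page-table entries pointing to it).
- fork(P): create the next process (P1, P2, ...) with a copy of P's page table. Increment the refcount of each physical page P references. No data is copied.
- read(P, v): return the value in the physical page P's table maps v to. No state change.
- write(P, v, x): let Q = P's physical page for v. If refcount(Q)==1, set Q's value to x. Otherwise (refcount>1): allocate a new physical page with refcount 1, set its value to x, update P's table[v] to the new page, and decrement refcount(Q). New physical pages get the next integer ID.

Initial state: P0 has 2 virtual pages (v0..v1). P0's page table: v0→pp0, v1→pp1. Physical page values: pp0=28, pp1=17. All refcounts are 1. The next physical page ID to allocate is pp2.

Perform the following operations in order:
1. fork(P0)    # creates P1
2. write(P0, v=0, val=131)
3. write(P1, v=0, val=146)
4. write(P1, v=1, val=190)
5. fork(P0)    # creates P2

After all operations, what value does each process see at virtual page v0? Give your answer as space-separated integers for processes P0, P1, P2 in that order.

Answer: 131 146 131

Derivation:
Op 1: fork(P0) -> P1. 2 ppages; refcounts: pp0:2 pp1:2
Op 2: write(P0, v0, 131). refcount(pp0)=2>1 -> COPY to pp2. 3 ppages; refcounts: pp0:1 pp1:2 pp2:1
Op 3: write(P1, v0, 146). refcount(pp0)=1 -> write in place. 3 ppages; refcounts: pp0:1 pp1:2 pp2:1
Op 4: write(P1, v1, 190). refcount(pp1)=2>1 -> COPY to pp3. 4 ppages; refcounts: pp0:1 pp1:1 pp2:1 pp3:1
Op 5: fork(P0) -> P2. 4 ppages; refcounts: pp0:1 pp1:2 pp2:2 pp3:1
P0: v0 -> pp2 = 131
P1: v0 -> pp0 = 146
P2: v0 -> pp2 = 131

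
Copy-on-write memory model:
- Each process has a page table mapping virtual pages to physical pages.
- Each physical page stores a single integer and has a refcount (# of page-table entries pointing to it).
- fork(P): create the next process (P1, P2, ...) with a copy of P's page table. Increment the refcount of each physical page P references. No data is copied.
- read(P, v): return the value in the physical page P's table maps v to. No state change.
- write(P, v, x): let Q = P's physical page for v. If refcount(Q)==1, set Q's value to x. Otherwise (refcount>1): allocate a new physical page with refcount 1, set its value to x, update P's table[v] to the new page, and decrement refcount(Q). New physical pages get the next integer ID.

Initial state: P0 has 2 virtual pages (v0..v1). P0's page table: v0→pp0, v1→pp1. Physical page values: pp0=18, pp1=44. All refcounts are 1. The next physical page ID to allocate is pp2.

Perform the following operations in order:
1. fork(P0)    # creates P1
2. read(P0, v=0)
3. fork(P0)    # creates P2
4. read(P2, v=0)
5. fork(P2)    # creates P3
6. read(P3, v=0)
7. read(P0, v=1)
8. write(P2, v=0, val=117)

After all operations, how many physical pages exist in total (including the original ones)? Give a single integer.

Op 1: fork(P0) -> P1. 2 ppages; refcounts: pp0:2 pp1:2
Op 2: read(P0, v0) -> 18. No state change.
Op 3: fork(P0) -> P2. 2 ppages; refcounts: pp0:3 pp1:3
Op 4: read(P2, v0) -> 18. No state change.
Op 5: fork(P2) -> P3. 2 ppages; refcounts: pp0:4 pp1:4
Op 6: read(P3, v0) -> 18. No state change.
Op 7: read(P0, v1) -> 44. No state change.
Op 8: write(P2, v0, 117). refcount(pp0)=4>1 -> COPY to pp2. 3 ppages; refcounts: pp0:3 pp1:4 pp2:1

Answer: 3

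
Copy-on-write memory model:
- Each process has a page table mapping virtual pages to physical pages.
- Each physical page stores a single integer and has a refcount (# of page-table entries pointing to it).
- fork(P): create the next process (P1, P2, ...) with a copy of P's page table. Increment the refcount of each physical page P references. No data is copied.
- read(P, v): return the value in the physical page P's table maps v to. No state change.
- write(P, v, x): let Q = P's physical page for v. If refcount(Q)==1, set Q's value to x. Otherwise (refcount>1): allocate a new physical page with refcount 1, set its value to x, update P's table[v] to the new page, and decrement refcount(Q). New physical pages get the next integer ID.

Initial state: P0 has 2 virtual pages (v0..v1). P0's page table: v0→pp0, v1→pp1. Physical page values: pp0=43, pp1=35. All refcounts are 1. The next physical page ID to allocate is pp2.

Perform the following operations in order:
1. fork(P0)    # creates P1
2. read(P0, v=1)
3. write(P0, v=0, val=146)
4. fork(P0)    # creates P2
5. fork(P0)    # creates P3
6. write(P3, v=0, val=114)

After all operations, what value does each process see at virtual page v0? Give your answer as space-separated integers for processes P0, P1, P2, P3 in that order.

Answer: 146 43 146 114

Derivation:
Op 1: fork(P0) -> P1. 2 ppages; refcounts: pp0:2 pp1:2
Op 2: read(P0, v1) -> 35. No state change.
Op 3: write(P0, v0, 146). refcount(pp0)=2>1 -> COPY to pp2. 3 ppages; refcounts: pp0:1 pp1:2 pp2:1
Op 4: fork(P0) -> P2. 3 ppages; refcounts: pp0:1 pp1:3 pp2:2
Op 5: fork(P0) -> P3. 3 ppages; refcounts: pp0:1 pp1:4 pp2:3
Op 6: write(P3, v0, 114). refcount(pp2)=3>1 -> COPY to pp3. 4 ppages; refcounts: pp0:1 pp1:4 pp2:2 pp3:1
P0: v0 -> pp2 = 146
P1: v0 -> pp0 = 43
P2: v0 -> pp2 = 146
P3: v0 -> pp3 = 114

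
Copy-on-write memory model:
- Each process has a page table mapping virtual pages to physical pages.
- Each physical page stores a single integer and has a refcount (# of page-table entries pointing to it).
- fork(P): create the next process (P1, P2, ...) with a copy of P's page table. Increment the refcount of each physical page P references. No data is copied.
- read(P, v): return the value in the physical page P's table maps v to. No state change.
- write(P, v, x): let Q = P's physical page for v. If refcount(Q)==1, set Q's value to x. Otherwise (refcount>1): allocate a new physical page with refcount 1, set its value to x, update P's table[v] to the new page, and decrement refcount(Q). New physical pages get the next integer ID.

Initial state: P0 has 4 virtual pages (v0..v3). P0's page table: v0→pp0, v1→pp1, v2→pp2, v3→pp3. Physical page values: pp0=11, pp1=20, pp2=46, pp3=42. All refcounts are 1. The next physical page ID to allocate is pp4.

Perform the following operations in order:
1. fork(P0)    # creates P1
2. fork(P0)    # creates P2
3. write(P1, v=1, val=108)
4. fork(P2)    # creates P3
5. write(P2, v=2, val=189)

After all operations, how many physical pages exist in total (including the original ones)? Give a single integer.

Op 1: fork(P0) -> P1. 4 ppages; refcounts: pp0:2 pp1:2 pp2:2 pp3:2
Op 2: fork(P0) -> P2. 4 ppages; refcounts: pp0:3 pp1:3 pp2:3 pp3:3
Op 3: write(P1, v1, 108). refcount(pp1)=3>1 -> COPY to pp4. 5 ppages; refcounts: pp0:3 pp1:2 pp2:3 pp3:3 pp4:1
Op 4: fork(P2) -> P3. 5 ppages; refcounts: pp0:4 pp1:3 pp2:4 pp3:4 pp4:1
Op 5: write(P2, v2, 189). refcount(pp2)=4>1 -> COPY to pp5. 6 ppages; refcounts: pp0:4 pp1:3 pp2:3 pp3:4 pp4:1 pp5:1

Answer: 6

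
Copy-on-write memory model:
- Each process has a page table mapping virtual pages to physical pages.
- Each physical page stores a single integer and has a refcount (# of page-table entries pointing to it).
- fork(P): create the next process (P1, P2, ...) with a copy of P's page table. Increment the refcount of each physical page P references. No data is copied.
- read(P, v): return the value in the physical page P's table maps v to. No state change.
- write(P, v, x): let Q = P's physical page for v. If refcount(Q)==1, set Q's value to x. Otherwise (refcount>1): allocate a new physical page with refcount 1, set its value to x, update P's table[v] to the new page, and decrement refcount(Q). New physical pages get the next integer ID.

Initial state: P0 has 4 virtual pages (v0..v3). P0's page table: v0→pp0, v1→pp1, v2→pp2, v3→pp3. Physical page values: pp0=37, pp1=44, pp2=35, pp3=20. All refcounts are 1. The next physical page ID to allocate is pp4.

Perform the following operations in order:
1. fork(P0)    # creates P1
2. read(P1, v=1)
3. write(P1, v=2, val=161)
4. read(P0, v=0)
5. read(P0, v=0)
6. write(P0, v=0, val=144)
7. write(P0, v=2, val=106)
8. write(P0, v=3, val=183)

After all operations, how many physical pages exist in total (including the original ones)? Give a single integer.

Answer: 7

Derivation:
Op 1: fork(P0) -> P1. 4 ppages; refcounts: pp0:2 pp1:2 pp2:2 pp3:2
Op 2: read(P1, v1) -> 44. No state change.
Op 3: write(P1, v2, 161). refcount(pp2)=2>1 -> COPY to pp4. 5 ppages; refcounts: pp0:2 pp1:2 pp2:1 pp3:2 pp4:1
Op 4: read(P0, v0) -> 37. No state change.
Op 5: read(P0, v0) -> 37. No state change.
Op 6: write(P0, v0, 144). refcount(pp0)=2>1 -> COPY to pp5. 6 ppages; refcounts: pp0:1 pp1:2 pp2:1 pp3:2 pp4:1 pp5:1
Op 7: write(P0, v2, 106). refcount(pp2)=1 -> write in place. 6 ppages; refcounts: pp0:1 pp1:2 pp2:1 pp3:2 pp4:1 pp5:1
Op 8: write(P0, v3, 183). refcount(pp3)=2>1 -> COPY to pp6. 7 ppages; refcounts: pp0:1 pp1:2 pp2:1 pp3:1 pp4:1 pp5:1 pp6:1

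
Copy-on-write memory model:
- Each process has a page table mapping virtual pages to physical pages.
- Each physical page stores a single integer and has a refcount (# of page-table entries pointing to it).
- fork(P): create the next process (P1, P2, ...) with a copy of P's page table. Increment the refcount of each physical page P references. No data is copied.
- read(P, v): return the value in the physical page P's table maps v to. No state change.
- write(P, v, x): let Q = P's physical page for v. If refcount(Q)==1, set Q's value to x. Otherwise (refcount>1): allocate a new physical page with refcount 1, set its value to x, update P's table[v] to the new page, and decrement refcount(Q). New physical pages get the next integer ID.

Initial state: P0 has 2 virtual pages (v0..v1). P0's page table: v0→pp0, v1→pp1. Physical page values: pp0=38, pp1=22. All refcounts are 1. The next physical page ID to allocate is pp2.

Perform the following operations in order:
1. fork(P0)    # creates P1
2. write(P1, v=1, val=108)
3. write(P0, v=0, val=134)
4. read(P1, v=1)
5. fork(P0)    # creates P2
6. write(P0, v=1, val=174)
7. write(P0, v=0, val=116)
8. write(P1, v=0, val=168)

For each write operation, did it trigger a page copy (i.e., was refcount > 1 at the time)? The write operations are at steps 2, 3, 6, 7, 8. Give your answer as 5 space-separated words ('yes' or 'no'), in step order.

Op 1: fork(P0) -> P1. 2 ppages; refcounts: pp0:2 pp1:2
Op 2: write(P1, v1, 108). refcount(pp1)=2>1 -> COPY to pp2. 3 ppages; refcounts: pp0:2 pp1:1 pp2:1
Op 3: write(P0, v0, 134). refcount(pp0)=2>1 -> COPY to pp3. 4 ppages; refcounts: pp0:1 pp1:1 pp2:1 pp3:1
Op 4: read(P1, v1) -> 108. No state change.
Op 5: fork(P0) -> P2. 4 ppages; refcounts: pp0:1 pp1:2 pp2:1 pp3:2
Op 6: write(P0, v1, 174). refcount(pp1)=2>1 -> COPY to pp4. 5 ppages; refcounts: pp0:1 pp1:1 pp2:1 pp3:2 pp4:1
Op 7: write(P0, v0, 116). refcount(pp3)=2>1 -> COPY to pp5. 6 ppages; refcounts: pp0:1 pp1:1 pp2:1 pp3:1 pp4:1 pp5:1
Op 8: write(P1, v0, 168). refcount(pp0)=1 -> write in place. 6 ppages; refcounts: pp0:1 pp1:1 pp2:1 pp3:1 pp4:1 pp5:1

yes yes yes yes no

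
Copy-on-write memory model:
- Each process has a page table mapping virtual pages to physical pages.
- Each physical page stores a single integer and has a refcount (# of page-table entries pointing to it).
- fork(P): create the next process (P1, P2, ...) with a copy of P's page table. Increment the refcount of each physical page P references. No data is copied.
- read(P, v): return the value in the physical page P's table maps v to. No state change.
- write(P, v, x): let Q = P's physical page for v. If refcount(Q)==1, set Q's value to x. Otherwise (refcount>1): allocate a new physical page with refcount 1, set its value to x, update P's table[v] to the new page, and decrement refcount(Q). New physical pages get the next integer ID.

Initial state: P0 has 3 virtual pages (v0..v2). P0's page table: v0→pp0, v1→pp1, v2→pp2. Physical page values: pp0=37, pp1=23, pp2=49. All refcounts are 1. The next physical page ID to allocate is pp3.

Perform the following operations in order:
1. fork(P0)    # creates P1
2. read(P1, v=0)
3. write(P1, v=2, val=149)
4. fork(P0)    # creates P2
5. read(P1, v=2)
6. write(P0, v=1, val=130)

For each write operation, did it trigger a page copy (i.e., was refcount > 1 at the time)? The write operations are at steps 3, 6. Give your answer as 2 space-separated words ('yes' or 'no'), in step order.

Op 1: fork(P0) -> P1. 3 ppages; refcounts: pp0:2 pp1:2 pp2:2
Op 2: read(P1, v0) -> 37. No state change.
Op 3: write(P1, v2, 149). refcount(pp2)=2>1 -> COPY to pp3. 4 ppages; refcounts: pp0:2 pp1:2 pp2:1 pp3:1
Op 4: fork(P0) -> P2. 4 ppages; refcounts: pp0:3 pp1:3 pp2:2 pp3:1
Op 5: read(P1, v2) -> 149. No state change.
Op 6: write(P0, v1, 130). refcount(pp1)=3>1 -> COPY to pp4. 5 ppages; refcounts: pp0:3 pp1:2 pp2:2 pp3:1 pp4:1

yes yes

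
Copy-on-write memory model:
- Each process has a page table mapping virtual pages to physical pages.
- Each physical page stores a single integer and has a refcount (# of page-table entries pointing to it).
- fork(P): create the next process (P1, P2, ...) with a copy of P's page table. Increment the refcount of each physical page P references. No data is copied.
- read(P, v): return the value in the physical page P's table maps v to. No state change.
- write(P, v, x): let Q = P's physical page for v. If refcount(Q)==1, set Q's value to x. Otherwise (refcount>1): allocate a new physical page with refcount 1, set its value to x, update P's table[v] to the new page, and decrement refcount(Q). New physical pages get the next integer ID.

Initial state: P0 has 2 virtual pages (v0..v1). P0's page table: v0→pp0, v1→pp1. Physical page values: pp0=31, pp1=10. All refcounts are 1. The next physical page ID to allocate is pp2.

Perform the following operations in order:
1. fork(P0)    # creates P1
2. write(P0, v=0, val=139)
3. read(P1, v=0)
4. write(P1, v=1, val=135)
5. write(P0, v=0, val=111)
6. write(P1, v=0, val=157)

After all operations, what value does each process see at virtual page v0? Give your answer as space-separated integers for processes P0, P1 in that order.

Answer: 111 157

Derivation:
Op 1: fork(P0) -> P1. 2 ppages; refcounts: pp0:2 pp1:2
Op 2: write(P0, v0, 139). refcount(pp0)=2>1 -> COPY to pp2. 3 ppages; refcounts: pp0:1 pp1:2 pp2:1
Op 3: read(P1, v0) -> 31. No state change.
Op 4: write(P1, v1, 135). refcount(pp1)=2>1 -> COPY to pp3. 4 ppages; refcounts: pp0:1 pp1:1 pp2:1 pp3:1
Op 5: write(P0, v0, 111). refcount(pp2)=1 -> write in place. 4 ppages; refcounts: pp0:1 pp1:1 pp2:1 pp3:1
Op 6: write(P1, v0, 157). refcount(pp0)=1 -> write in place. 4 ppages; refcounts: pp0:1 pp1:1 pp2:1 pp3:1
P0: v0 -> pp2 = 111
P1: v0 -> pp0 = 157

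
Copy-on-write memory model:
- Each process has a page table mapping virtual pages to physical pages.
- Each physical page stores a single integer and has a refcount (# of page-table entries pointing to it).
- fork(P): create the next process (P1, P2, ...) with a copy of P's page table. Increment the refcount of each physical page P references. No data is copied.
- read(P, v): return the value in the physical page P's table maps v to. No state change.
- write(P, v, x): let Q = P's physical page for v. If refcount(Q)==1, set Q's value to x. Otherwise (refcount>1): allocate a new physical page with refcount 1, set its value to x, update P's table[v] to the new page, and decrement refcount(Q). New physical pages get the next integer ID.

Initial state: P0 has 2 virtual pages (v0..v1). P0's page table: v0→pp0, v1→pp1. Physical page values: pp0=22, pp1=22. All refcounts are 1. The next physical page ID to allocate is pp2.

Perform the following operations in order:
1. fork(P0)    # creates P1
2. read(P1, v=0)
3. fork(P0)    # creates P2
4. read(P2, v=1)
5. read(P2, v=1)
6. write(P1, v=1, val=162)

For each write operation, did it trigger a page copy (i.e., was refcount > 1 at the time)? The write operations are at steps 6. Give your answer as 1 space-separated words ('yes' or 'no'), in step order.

Op 1: fork(P0) -> P1. 2 ppages; refcounts: pp0:2 pp1:2
Op 2: read(P1, v0) -> 22. No state change.
Op 3: fork(P0) -> P2. 2 ppages; refcounts: pp0:3 pp1:3
Op 4: read(P2, v1) -> 22. No state change.
Op 5: read(P2, v1) -> 22. No state change.
Op 6: write(P1, v1, 162). refcount(pp1)=3>1 -> COPY to pp2. 3 ppages; refcounts: pp0:3 pp1:2 pp2:1

yes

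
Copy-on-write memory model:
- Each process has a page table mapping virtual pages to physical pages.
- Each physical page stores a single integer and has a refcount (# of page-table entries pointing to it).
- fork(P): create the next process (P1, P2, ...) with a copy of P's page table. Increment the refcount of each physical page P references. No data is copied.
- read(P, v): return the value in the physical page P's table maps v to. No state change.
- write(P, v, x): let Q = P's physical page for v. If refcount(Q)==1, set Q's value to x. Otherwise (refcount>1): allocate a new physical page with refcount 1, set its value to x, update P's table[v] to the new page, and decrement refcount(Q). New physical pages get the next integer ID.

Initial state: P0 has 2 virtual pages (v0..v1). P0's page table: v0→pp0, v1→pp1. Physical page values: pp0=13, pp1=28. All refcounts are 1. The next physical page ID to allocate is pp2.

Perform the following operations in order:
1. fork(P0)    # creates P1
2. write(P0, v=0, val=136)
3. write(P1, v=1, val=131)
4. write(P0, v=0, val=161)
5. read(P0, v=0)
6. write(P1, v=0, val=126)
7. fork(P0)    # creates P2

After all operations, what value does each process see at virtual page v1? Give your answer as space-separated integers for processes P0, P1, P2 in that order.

Answer: 28 131 28

Derivation:
Op 1: fork(P0) -> P1. 2 ppages; refcounts: pp0:2 pp1:2
Op 2: write(P0, v0, 136). refcount(pp0)=2>1 -> COPY to pp2. 3 ppages; refcounts: pp0:1 pp1:2 pp2:1
Op 3: write(P1, v1, 131). refcount(pp1)=2>1 -> COPY to pp3. 4 ppages; refcounts: pp0:1 pp1:1 pp2:1 pp3:1
Op 4: write(P0, v0, 161). refcount(pp2)=1 -> write in place. 4 ppages; refcounts: pp0:1 pp1:1 pp2:1 pp3:1
Op 5: read(P0, v0) -> 161. No state change.
Op 6: write(P1, v0, 126). refcount(pp0)=1 -> write in place. 4 ppages; refcounts: pp0:1 pp1:1 pp2:1 pp3:1
Op 7: fork(P0) -> P2. 4 ppages; refcounts: pp0:1 pp1:2 pp2:2 pp3:1
P0: v1 -> pp1 = 28
P1: v1 -> pp3 = 131
P2: v1 -> pp1 = 28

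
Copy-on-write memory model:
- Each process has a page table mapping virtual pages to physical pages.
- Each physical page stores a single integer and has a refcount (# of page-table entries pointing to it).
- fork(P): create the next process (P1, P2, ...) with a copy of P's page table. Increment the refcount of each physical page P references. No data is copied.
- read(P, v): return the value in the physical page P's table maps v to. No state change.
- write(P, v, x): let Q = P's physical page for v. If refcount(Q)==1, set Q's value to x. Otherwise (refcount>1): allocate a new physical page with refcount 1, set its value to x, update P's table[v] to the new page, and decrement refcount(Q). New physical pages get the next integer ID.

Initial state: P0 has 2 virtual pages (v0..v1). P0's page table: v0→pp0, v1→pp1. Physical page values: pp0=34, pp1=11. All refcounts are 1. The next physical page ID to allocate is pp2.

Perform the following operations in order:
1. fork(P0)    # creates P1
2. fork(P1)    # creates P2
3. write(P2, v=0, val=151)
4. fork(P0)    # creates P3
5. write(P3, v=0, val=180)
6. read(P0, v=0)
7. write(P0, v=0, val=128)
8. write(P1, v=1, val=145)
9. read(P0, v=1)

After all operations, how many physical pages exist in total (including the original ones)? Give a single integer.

Answer: 6

Derivation:
Op 1: fork(P0) -> P1. 2 ppages; refcounts: pp0:2 pp1:2
Op 2: fork(P1) -> P2. 2 ppages; refcounts: pp0:3 pp1:3
Op 3: write(P2, v0, 151). refcount(pp0)=3>1 -> COPY to pp2. 3 ppages; refcounts: pp0:2 pp1:3 pp2:1
Op 4: fork(P0) -> P3. 3 ppages; refcounts: pp0:3 pp1:4 pp2:1
Op 5: write(P3, v0, 180). refcount(pp0)=3>1 -> COPY to pp3. 4 ppages; refcounts: pp0:2 pp1:4 pp2:1 pp3:1
Op 6: read(P0, v0) -> 34. No state change.
Op 7: write(P0, v0, 128). refcount(pp0)=2>1 -> COPY to pp4. 5 ppages; refcounts: pp0:1 pp1:4 pp2:1 pp3:1 pp4:1
Op 8: write(P1, v1, 145). refcount(pp1)=4>1 -> COPY to pp5. 6 ppages; refcounts: pp0:1 pp1:3 pp2:1 pp3:1 pp4:1 pp5:1
Op 9: read(P0, v1) -> 11. No state change.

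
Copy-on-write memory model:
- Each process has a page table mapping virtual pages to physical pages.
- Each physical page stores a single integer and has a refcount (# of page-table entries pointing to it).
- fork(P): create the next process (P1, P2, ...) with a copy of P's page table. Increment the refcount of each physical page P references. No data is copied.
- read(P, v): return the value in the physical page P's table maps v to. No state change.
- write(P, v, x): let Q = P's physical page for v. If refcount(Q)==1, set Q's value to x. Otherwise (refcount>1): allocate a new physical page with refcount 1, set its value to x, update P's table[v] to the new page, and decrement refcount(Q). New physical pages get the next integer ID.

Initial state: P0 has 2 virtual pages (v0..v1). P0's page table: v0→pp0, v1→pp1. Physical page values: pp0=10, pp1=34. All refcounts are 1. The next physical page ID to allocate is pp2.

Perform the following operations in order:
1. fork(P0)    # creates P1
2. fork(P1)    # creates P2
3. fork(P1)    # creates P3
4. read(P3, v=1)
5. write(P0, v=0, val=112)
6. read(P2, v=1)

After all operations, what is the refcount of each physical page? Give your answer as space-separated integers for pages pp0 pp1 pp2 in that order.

Op 1: fork(P0) -> P1. 2 ppages; refcounts: pp0:2 pp1:2
Op 2: fork(P1) -> P2. 2 ppages; refcounts: pp0:3 pp1:3
Op 3: fork(P1) -> P3. 2 ppages; refcounts: pp0:4 pp1:4
Op 4: read(P3, v1) -> 34. No state change.
Op 5: write(P0, v0, 112). refcount(pp0)=4>1 -> COPY to pp2. 3 ppages; refcounts: pp0:3 pp1:4 pp2:1
Op 6: read(P2, v1) -> 34. No state change.

Answer: 3 4 1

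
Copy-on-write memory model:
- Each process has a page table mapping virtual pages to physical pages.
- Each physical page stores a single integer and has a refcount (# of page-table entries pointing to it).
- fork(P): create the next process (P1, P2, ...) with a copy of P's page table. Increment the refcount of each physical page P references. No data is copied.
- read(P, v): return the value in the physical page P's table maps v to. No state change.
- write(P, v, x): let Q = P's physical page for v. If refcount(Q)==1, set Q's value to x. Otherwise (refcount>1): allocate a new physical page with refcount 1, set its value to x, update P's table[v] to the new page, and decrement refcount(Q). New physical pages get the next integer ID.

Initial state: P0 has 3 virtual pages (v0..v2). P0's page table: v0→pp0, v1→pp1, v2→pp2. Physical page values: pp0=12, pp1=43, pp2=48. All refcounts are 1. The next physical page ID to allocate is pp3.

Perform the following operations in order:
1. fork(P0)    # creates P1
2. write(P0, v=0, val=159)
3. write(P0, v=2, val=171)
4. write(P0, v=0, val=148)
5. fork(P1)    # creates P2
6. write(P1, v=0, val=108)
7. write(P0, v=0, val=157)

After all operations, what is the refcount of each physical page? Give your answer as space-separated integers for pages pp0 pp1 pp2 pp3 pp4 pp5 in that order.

Answer: 1 3 2 1 1 1

Derivation:
Op 1: fork(P0) -> P1. 3 ppages; refcounts: pp0:2 pp1:2 pp2:2
Op 2: write(P0, v0, 159). refcount(pp0)=2>1 -> COPY to pp3. 4 ppages; refcounts: pp0:1 pp1:2 pp2:2 pp3:1
Op 3: write(P0, v2, 171). refcount(pp2)=2>1 -> COPY to pp4. 5 ppages; refcounts: pp0:1 pp1:2 pp2:1 pp3:1 pp4:1
Op 4: write(P0, v0, 148). refcount(pp3)=1 -> write in place. 5 ppages; refcounts: pp0:1 pp1:2 pp2:1 pp3:1 pp4:1
Op 5: fork(P1) -> P2. 5 ppages; refcounts: pp0:2 pp1:3 pp2:2 pp3:1 pp4:1
Op 6: write(P1, v0, 108). refcount(pp0)=2>1 -> COPY to pp5. 6 ppages; refcounts: pp0:1 pp1:3 pp2:2 pp3:1 pp4:1 pp5:1
Op 7: write(P0, v0, 157). refcount(pp3)=1 -> write in place. 6 ppages; refcounts: pp0:1 pp1:3 pp2:2 pp3:1 pp4:1 pp5:1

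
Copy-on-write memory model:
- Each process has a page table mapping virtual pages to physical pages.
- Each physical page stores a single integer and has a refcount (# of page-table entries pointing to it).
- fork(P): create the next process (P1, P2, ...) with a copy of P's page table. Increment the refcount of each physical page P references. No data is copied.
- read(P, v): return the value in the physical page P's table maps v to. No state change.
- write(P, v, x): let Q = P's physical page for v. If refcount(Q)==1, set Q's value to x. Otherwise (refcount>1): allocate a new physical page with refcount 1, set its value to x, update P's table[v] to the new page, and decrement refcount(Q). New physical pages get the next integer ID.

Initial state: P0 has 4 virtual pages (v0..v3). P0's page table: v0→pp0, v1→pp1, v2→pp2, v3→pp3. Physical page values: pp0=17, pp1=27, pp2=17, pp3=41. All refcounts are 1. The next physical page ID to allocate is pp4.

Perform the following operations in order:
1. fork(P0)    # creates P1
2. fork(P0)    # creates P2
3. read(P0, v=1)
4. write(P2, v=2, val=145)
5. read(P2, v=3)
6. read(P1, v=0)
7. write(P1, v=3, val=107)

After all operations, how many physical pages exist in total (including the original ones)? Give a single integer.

Answer: 6

Derivation:
Op 1: fork(P0) -> P1. 4 ppages; refcounts: pp0:2 pp1:2 pp2:2 pp3:2
Op 2: fork(P0) -> P2. 4 ppages; refcounts: pp0:3 pp1:3 pp2:3 pp3:3
Op 3: read(P0, v1) -> 27. No state change.
Op 4: write(P2, v2, 145). refcount(pp2)=3>1 -> COPY to pp4. 5 ppages; refcounts: pp0:3 pp1:3 pp2:2 pp3:3 pp4:1
Op 5: read(P2, v3) -> 41. No state change.
Op 6: read(P1, v0) -> 17. No state change.
Op 7: write(P1, v3, 107). refcount(pp3)=3>1 -> COPY to pp5. 6 ppages; refcounts: pp0:3 pp1:3 pp2:2 pp3:2 pp4:1 pp5:1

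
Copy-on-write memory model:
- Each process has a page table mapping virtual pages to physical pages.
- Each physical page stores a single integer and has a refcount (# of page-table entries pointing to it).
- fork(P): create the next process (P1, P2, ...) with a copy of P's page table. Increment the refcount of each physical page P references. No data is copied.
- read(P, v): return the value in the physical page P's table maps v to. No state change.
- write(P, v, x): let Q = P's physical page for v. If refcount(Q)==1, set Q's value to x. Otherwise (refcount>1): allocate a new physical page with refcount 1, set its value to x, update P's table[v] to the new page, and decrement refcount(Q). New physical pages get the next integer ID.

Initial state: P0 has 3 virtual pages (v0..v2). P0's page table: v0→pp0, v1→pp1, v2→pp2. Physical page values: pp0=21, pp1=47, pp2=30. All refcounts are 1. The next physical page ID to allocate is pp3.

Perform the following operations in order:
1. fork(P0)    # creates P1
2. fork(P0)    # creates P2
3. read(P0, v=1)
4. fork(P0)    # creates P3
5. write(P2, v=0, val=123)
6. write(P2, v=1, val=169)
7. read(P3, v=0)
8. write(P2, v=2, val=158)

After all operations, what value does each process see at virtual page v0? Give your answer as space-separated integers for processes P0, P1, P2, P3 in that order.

Op 1: fork(P0) -> P1. 3 ppages; refcounts: pp0:2 pp1:2 pp2:2
Op 2: fork(P0) -> P2. 3 ppages; refcounts: pp0:3 pp1:3 pp2:3
Op 3: read(P0, v1) -> 47. No state change.
Op 4: fork(P0) -> P3. 3 ppages; refcounts: pp0:4 pp1:4 pp2:4
Op 5: write(P2, v0, 123). refcount(pp0)=4>1 -> COPY to pp3. 4 ppages; refcounts: pp0:3 pp1:4 pp2:4 pp3:1
Op 6: write(P2, v1, 169). refcount(pp1)=4>1 -> COPY to pp4. 5 ppages; refcounts: pp0:3 pp1:3 pp2:4 pp3:1 pp4:1
Op 7: read(P3, v0) -> 21. No state change.
Op 8: write(P2, v2, 158). refcount(pp2)=4>1 -> COPY to pp5. 6 ppages; refcounts: pp0:3 pp1:3 pp2:3 pp3:1 pp4:1 pp5:1
P0: v0 -> pp0 = 21
P1: v0 -> pp0 = 21
P2: v0 -> pp3 = 123
P3: v0 -> pp0 = 21

Answer: 21 21 123 21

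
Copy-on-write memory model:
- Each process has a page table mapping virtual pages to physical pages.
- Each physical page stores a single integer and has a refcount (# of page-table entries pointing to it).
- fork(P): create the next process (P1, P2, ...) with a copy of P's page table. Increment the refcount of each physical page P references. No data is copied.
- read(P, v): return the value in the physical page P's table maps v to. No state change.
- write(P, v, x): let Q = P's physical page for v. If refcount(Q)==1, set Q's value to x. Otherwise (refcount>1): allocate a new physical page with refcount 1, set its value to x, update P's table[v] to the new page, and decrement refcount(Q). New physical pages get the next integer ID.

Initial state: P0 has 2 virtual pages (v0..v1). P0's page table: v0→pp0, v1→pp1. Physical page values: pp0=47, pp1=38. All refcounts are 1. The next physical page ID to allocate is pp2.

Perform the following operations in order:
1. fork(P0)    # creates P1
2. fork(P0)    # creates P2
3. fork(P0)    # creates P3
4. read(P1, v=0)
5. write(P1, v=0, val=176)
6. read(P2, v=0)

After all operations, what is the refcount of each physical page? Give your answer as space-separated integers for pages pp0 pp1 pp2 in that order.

Answer: 3 4 1

Derivation:
Op 1: fork(P0) -> P1. 2 ppages; refcounts: pp0:2 pp1:2
Op 2: fork(P0) -> P2. 2 ppages; refcounts: pp0:3 pp1:3
Op 3: fork(P0) -> P3. 2 ppages; refcounts: pp0:4 pp1:4
Op 4: read(P1, v0) -> 47. No state change.
Op 5: write(P1, v0, 176). refcount(pp0)=4>1 -> COPY to pp2. 3 ppages; refcounts: pp0:3 pp1:4 pp2:1
Op 6: read(P2, v0) -> 47. No state change.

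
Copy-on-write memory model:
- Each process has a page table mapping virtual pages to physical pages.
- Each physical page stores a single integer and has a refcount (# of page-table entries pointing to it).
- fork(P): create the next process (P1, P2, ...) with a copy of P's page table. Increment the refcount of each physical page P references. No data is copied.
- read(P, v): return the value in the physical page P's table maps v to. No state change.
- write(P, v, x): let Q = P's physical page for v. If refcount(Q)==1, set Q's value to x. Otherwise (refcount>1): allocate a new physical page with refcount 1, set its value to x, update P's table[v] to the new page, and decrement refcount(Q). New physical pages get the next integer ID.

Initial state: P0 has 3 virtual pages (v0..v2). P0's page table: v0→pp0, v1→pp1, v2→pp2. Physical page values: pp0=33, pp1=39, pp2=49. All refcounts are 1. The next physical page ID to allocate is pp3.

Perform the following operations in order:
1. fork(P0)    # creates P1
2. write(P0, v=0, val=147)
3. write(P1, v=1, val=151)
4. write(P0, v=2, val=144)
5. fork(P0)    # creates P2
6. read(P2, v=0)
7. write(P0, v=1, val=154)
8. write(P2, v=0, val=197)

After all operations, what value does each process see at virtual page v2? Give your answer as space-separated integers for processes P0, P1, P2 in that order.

Answer: 144 49 144

Derivation:
Op 1: fork(P0) -> P1. 3 ppages; refcounts: pp0:2 pp1:2 pp2:2
Op 2: write(P0, v0, 147). refcount(pp0)=2>1 -> COPY to pp3. 4 ppages; refcounts: pp0:1 pp1:2 pp2:2 pp3:1
Op 3: write(P1, v1, 151). refcount(pp1)=2>1 -> COPY to pp4. 5 ppages; refcounts: pp0:1 pp1:1 pp2:2 pp3:1 pp4:1
Op 4: write(P0, v2, 144). refcount(pp2)=2>1 -> COPY to pp5. 6 ppages; refcounts: pp0:1 pp1:1 pp2:1 pp3:1 pp4:1 pp5:1
Op 5: fork(P0) -> P2. 6 ppages; refcounts: pp0:1 pp1:2 pp2:1 pp3:2 pp4:1 pp5:2
Op 6: read(P2, v0) -> 147. No state change.
Op 7: write(P0, v1, 154). refcount(pp1)=2>1 -> COPY to pp6. 7 ppages; refcounts: pp0:1 pp1:1 pp2:1 pp3:2 pp4:1 pp5:2 pp6:1
Op 8: write(P2, v0, 197). refcount(pp3)=2>1 -> COPY to pp7. 8 ppages; refcounts: pp0:1 pp1:1 pp2:1 pp3:1 pp4:1 pp5:2 pp6:1 pp7:1
P0: v2 -> pp5 = 144
P1: v2 -> pp2 = 49
P2: v2 -> pp5 = 144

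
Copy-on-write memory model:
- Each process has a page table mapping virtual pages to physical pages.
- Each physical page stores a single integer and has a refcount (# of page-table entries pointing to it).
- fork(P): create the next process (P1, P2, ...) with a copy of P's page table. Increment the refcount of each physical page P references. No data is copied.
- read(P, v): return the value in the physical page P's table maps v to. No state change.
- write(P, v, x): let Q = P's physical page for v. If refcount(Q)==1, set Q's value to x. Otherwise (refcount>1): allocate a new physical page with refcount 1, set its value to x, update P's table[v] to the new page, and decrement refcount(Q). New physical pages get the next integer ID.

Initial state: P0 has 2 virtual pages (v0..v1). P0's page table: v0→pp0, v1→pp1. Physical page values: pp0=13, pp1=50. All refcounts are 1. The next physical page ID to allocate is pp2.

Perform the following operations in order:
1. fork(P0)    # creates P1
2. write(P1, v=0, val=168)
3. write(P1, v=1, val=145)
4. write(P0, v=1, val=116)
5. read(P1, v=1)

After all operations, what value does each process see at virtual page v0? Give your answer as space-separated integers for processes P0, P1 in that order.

Answer: 13 168

Derivation:
Op 1: fork(P0) -> P1. 2 ppages; refcounts: pp0:2 pp1:2
Op 2: write(P1, v0, 168). refcount(pp0)=2>1 -> COPY to pp2. 3 ppages; refcounts: pp0:1 pp1:2 pp2:1
Op 3: write(P1, v1, 145). refcount(pp1)=2>1 -> COPY to pp3. 4 ppages; refcounts: pp0:1 pp1:1 pp2:1 pp3:1
Op 4: write(P0, v1, 116). refcount(pp1)=1 -> write in place. 4 ppages; refcounts: pp0:1 pp1:1 pp2:1 pp3:1
Op 5: read(P1, v1) -> 145. No state change.
P0: v0 -> pp0 = 13
P1: v0 -> pp2 = 168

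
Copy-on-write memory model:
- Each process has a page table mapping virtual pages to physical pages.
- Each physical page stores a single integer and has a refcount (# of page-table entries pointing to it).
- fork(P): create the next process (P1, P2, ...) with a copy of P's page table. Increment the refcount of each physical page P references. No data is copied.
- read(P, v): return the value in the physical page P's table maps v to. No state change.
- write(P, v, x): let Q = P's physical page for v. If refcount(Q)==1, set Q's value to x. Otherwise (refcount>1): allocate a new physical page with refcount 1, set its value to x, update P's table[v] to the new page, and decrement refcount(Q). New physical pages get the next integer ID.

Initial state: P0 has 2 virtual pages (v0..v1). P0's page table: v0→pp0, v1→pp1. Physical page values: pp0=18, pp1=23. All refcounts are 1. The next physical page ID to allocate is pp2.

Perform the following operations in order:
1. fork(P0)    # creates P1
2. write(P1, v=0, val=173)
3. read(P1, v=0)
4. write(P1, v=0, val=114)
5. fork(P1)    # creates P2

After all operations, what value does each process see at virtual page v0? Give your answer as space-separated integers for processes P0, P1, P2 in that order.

Op 1: fork(P0) -> P1. 2 ppages; refcounts: pp0:2 pp1:2
Op 2: write(P1, v0, 173). refcount(pp0)=2>1 -> COPY to pp2. 3 ppages; refcounts: pp0:1 pp1:2 pp2:1
Op 3: read(P1, v0) -> 173. No state change.
Op 4: write(P1, v0, 114). refcount(pp2)=1 -> write in place. 3 ppages; refcounts: pp0:1 pp1:2 pp2:1
Op 5: fork(P1) -> P2. 3 ppages; refcounts: pp0:1 pp1:3 pp2:2
P0: v0 -> pp0 = 18
P1: v0 -> pp2 = 114
P2: v0 -> pp2 = 114

Answer: 18 114 114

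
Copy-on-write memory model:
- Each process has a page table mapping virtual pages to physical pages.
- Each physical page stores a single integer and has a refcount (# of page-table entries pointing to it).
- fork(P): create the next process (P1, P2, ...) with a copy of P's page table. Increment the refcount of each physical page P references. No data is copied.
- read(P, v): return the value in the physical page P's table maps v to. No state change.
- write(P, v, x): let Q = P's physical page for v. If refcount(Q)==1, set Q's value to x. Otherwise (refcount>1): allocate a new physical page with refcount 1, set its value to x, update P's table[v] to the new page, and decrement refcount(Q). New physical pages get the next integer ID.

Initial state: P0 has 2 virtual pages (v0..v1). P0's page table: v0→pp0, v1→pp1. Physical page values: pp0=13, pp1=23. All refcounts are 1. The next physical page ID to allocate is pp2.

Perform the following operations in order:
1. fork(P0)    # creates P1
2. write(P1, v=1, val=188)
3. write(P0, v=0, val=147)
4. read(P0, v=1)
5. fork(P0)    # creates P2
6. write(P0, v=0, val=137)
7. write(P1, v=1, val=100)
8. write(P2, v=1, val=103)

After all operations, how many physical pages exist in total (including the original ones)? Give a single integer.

Answer: 6

Derivation:
Op 1: fork(P0) -> P1. 2 ppages; refcounts: pp0:2 pp1:2
Op 2: write(P1, v1, 188). refcount(pp1)=2>1 -> COPY to pp2. 3 ppages; refcounts: pp0:2 pp1:1 pp2:1
Op 3: write(P0, v0, 147). refcount(pp0)=2>1 -> COPY to pp3. 4 ppages; refcounts: pp0:1 pp1:1 pp2:1 pp3:1
Op 4: read(P0, v1) -> 23. No state change.
Op 5: fork(P0) -> P2. 4 ppages; refcounts: pp0:1 pp1:2 pp2:1 pp3:2
Op 6: write(P0, v0, 137). refcount(pp3)=2>1 -> COPY to pp4. 5 ppages; refcounts: pp0:1 pp1:2 pp2:1 pp3:1 pp4:1
Op 7: write(P1, v1, 100). refcount(pp2)=1 -> write in place. 5 ppages; refcounts: pp0:1 pp1:2 pp2:1 pp3:1 pp4:1
Op 8: write(P2, v1, 103). refcount(pp1)=2>1 -> COPY to pp5. 6 ppages; refcounts: pp0:1 pp1:1 pp2:1 pp3:1 pp4:1 pp5:1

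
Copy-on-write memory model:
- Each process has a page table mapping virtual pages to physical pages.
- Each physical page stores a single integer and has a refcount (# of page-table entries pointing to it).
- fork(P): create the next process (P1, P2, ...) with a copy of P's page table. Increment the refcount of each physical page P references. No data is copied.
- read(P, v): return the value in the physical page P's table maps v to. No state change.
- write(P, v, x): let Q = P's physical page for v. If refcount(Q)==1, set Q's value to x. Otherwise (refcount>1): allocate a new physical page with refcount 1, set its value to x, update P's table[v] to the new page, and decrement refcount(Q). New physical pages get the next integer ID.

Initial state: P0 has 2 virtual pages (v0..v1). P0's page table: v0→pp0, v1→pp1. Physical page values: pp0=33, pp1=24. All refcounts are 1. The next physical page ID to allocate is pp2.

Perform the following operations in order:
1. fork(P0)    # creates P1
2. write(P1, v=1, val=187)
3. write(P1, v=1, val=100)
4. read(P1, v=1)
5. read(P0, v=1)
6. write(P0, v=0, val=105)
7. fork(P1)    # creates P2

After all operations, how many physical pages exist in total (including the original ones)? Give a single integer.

Answer: 4

Derivation:
Op 1: fork(P0) -> P1. 2 ppages; refcounts: pp0:2 pp1:2
Op 2: write(P1, v1, 187). refcount(pp1)=2>1 -> COPY to pp2. 3 ppages; refcounts: pp0:2 pp1:1 pp2:1
Op 3: write(P1, v1, 100). refcount(pp2)=1 -> write in place. 3 ppages; refcounts: pp0:2 pp1:1 pp2:1
Op 4: read(P1, v1) -> 100. No state change.
Op 5: read(P0, v1) -> 24. No state change.
Op 6: write(P0, v0, 105). refcount(pp0)=2>1 -> COPY to pp3. 4 ppages; refcounts: pp0:1 pp1:1 pp2:1 pp3:1
Op 7: fork(P1) -> P2. 4 ppages; refcounts: pp0:2 pp1:1 pp2:2 pp3:1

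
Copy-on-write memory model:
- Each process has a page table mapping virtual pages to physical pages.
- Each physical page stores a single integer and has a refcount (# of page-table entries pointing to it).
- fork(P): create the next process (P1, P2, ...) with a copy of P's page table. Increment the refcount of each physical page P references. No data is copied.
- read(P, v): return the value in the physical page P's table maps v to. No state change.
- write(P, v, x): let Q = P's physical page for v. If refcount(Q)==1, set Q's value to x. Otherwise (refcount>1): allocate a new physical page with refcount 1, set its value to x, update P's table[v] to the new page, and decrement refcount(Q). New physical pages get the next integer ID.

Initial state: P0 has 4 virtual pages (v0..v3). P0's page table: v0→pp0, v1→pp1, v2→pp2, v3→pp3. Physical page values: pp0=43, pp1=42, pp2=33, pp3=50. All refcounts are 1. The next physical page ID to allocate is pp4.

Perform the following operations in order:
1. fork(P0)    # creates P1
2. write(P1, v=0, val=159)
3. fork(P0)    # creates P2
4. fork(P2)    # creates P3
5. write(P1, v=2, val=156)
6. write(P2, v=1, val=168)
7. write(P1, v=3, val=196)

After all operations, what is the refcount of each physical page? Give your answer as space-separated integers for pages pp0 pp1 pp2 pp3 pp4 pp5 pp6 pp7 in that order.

Answer: 3 3 3 3 1 1 1 1

Derivation:
Op 1: fork(P0) -> P1. 4 ppages; refcounts: pp0:2 pp1:2 pp2:2 pp3:2
Op 2: write(P1, v0, 159). refcount(pp0)=2>1 -> COPY to pp4. 5 ppages; refcounts: pp0:1 pp1:2 pp2:2 pp3:2 pp4:1
Op 3: fork(P0) -> P2. 5 ppages; refcounts: pp0:2 pp1:3 pp2:3 pp3:3 pp4:1
Op 4: fork(P2) -> P3. 5 ppages; refcounts: pp0:3 pp1:4 pp2:4 pp3:4 pp4:1
Op 5: write(P1, v2, 156). refcount(pp2)=4>1 -> COPY to pp5. 6 ppages; refcounts: pp0:3 pp1:4 pp2:3 pp3:4 pp4:1 pp5:1
Op 6: write(P2, v1, 168). refcount(pp1)=4>1 -> COPY to pp6. 7 ppages; refcounts: pp0:3 pp1:3 pp2:3 pp3:4 pp4:1 pp5:1 pp6:1
Op 7: write(P1, v3, 196). refcount(pp3)=4>1 -> COPY to pp7. 8 ppages; refcounts: pp0:3 pp1:3 pp2:3 pp3:3 pp4:1 pp5:1 pp6:1 pp7:1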